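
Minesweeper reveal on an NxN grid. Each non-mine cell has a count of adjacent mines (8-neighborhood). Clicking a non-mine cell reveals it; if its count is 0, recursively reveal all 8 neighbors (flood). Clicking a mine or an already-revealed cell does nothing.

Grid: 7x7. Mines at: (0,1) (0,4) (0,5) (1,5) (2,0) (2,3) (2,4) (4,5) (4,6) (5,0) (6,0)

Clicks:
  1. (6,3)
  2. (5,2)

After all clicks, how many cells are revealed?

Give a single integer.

Click 1 (6,3) count=0: revealed 20 new [(3,1) (3,2) (3,3) (3,4) (4,1) (4,2) (4,3) (4,4) (5,1) (5,2) (5,3) (5,4) (5,5) (5,6) (6,1) (6,2) (6,3) (6,4) (6,5) (6,6)] -> total=20
Click 2 (5,2) count=0: revealed 0 new [(none)] -> total=20

Answer: 20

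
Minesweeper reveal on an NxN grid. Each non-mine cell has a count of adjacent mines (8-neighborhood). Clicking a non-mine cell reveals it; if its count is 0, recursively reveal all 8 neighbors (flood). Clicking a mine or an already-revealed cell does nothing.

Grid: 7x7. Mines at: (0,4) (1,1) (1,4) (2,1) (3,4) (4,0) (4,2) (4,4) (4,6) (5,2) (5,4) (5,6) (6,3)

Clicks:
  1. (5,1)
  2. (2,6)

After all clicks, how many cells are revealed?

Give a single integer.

Click 1 (5,1) count=3: revealed 1 new [(5,1)] -> total=1
Click 2 (2,6) count=0: revealed 8 new [(0,5) (0,6) (1,5) (1,6) (2,5) (2,6) (3,5) (3,6)] -> total=9

Answer: 9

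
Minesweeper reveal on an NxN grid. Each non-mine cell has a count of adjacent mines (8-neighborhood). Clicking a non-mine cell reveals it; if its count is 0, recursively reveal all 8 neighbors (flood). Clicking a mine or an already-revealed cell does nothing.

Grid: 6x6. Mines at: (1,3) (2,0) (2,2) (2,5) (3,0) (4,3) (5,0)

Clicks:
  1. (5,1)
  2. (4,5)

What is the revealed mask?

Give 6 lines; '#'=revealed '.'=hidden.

Click 1 (5,1) count=1: revealed 1 new [(5,1)] -> total=1
Click 2 (4,5) count=0: revealed 6 new [(3,4) (3,5) (4,4) (4,5) (5,4) (5,5)] -> total=7

Answer: ......
......
......
....##
....##
.#..##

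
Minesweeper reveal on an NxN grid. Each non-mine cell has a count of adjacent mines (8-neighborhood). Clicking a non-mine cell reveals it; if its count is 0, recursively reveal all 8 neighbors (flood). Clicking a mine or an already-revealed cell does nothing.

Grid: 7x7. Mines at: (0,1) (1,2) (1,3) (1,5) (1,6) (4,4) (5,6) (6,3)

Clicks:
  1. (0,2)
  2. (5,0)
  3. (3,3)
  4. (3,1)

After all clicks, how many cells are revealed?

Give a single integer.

Answer: 22

Derivation:
Click 1 (0,2) count=3: revealed 1 new [(0,2)] -> total=1
Click 2 (5,0) count=0: revealed 21 new [(1,0) (1,1) (2,0) (2,1) (2,2) (2,3) (3,0) (3,1) (3,2) (3,3) (4,0) (4,1) (4,2) (4,3) (5,0) (5,1) (5,2) (5,3) (6,0) (6,1) (6,2)] -> total=22
Click 3 (3,3) count=1: revealed 0 new [(none)] -> total=22
Click 4 (3,1) count=0: revealed 0 new [(none)] -> total=22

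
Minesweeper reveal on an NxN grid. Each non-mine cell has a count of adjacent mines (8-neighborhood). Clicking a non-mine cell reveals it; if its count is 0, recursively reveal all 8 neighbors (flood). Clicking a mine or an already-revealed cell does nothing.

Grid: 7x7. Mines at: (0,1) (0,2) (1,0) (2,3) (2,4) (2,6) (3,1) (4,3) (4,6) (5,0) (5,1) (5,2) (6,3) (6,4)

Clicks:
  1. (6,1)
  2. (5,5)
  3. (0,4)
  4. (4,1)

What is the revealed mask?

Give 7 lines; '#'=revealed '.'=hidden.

Answer: ...####
...####
.......
.......
.#.....
.....#.
.#.....

Derivation:
Click 1 (6,1) count=3: revealed 1 new [(6,1)] -> total=1
Click 2 (5,5) count=2: revealed 1 new [(5,5)] -> total=2
Click 3 (0,4) count=0: revealed 8 new [(0,3) (0,4) (0,5) (0,6) (1,3) (1,4) (1,5) (1,6)] -> total=10
Click 4 (4,1) count=4: revealed 1 new [(4,1)] -> total=11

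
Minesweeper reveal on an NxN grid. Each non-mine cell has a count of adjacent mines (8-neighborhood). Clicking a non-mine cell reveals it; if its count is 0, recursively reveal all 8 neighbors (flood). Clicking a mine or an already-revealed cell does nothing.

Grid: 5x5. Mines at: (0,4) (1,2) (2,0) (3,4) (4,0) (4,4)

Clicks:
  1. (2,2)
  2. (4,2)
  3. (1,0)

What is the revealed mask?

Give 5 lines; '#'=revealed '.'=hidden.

Click 1 (2,2) count=1: revealed 1 new [(2,2)] -> total=1
Click 2 (4,2) count=0: revealed 8 new [(2,1) (2,3) (3,1) (3,2) (3,3) (4,1) (4,2) (4,3)] -> total=9
Click 3 (1,0) count=1: revealed 1 new [(1,0)] -> total=10

Answer: .....
#....
.###.
.###.
.###.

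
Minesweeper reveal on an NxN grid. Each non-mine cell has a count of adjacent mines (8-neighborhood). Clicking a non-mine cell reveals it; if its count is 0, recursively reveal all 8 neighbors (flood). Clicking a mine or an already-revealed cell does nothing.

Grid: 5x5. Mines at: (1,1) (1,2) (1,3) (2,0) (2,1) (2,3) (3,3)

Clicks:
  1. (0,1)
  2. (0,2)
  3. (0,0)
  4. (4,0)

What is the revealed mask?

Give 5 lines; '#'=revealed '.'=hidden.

Click 1 (0,1) count=2: revealed 1 new [(0,1)] -> total=1
Click 2 (0,2) count=3: revealed 1 new [(0,2)] -> total=2
Click 3 (0,0) count=1: revealed 1 new [(0,0)] -> total=3
Click 4 (4,0) count=0: revealed 6 new [(3,0) (3,1) (3,2) (4,0) (4,1) (4,2)] -> total=9

Answer: ###..
.....
.....
###..
###..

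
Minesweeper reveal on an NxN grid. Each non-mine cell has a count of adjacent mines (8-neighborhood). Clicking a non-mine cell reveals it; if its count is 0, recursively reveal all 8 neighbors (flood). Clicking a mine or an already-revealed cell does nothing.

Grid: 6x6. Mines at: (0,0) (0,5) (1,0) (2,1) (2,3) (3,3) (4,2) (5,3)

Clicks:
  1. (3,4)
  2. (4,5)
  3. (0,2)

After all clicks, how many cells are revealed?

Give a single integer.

Click 1 (3,4) count=2: revealed 1 new [(3,4)] -> total=1
Click 2 (4,5) count=0: revealed 9 new [(1,4) (1,5) (2,4) (2,5) (3,5) (4,4) (4,5) (5,4) (5,5)] -> total=10
Click 3 (0,2) count=0: revealed 7 new [(0,1) (0,2) (0,3) (0,4) (1,1) (1,2) (1,3)] -> total=17

Answer: 17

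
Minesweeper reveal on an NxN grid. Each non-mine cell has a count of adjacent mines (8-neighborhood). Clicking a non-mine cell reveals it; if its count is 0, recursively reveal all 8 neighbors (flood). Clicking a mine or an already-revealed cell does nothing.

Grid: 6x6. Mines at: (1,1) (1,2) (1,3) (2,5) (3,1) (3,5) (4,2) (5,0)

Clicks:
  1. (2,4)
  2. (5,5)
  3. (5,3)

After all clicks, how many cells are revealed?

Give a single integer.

Answer: 7

Derivation:
Click 1 (2,4) count=3: revealed 1 new [(2,4)] -> total=1
Click 2 (5,5) count=0: revealed 6 new [(4,3) (4,4) (4,5) (5,3) (5,4) (5,5)] -> total=7
Click 3 (5,3) count=1: revealed 0 new [(none)] -> total=7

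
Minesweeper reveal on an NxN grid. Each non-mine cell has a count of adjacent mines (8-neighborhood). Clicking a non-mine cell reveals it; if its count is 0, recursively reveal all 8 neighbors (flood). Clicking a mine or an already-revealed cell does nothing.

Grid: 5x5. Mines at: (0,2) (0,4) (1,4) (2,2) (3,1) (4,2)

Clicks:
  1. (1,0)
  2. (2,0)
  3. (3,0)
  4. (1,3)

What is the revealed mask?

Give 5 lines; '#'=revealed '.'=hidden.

Answer: ##...
##.#.
##...
#....
.....

Derivation:
Click 1 (1,0) count=0: revealed 6 new [(0,0) (0,1) (1,0) (1,1) (2,0) (2,1)] -> total=6
Click 2 (2,0) count=1: revealed 0 new [(none)] -> total=6
Click 3 (3,0) count=1: revealed 1 new [(3,0)] -> total=7
Click 4 (1,3) count=4: revealed 1 new [(1,3)] -> total=8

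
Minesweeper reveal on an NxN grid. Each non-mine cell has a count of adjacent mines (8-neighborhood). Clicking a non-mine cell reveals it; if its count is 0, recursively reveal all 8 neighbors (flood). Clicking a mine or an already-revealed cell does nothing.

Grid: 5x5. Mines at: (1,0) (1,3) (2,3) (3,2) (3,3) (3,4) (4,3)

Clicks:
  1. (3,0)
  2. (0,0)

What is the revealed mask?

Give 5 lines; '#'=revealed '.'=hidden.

Click 1 (3,0) count=0: revealed 6 new [(2,0) (2,1) (3,0) (3,1) (4,0) (4,1)] -> total=6
Click 2 (0,0) count=1: revealed 1 new [(0,0)] -> total=7

Answer: #....
.....
##...
##...
##...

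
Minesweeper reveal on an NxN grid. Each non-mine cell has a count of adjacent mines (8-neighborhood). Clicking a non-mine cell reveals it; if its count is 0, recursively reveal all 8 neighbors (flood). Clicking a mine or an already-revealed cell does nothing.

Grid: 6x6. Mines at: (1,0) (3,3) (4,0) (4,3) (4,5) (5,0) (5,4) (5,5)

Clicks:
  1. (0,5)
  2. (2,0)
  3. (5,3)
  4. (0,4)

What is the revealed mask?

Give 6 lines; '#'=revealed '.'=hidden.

Answer: .#####
.#####
######
....##
......
...#..

Derivation:
Click 1 (0,5) count=0: revealed 17 new [(0,1) (0,2) (0,3) (0,4) (0,5) (1,1) (1,2) (1,3) (1,4) (1,5) (2,1) (2,2) (2,3) (2,4) (2,5) (3,4) (3,5)] -> total=17
Click 2 (2,0) count=1: revealed 1 new [(2,0)] -> total=18
Click 3 (5,3) count=2: revealed 1 new [(5,3)] -> total=19
Click 4 (0,4) count=0: revealed 0 new [(none)] -> total=19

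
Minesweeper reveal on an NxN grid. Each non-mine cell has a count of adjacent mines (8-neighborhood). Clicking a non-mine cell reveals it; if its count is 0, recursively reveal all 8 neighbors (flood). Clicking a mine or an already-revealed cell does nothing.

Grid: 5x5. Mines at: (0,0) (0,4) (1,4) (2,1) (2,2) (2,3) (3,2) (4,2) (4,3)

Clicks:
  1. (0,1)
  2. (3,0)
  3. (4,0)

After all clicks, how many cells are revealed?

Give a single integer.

Answer: 5

Derivation:
Click 1 (0,1) count=1: revealed 1 new [(0,1)] -> total=1
Click 2 (3,0) count=1: revealed 1 new [(3,0)] -> total=2
Click 3 (4,0) count=0: revealed 3 new [(3,1) (4,0) (4,1)] -> total=5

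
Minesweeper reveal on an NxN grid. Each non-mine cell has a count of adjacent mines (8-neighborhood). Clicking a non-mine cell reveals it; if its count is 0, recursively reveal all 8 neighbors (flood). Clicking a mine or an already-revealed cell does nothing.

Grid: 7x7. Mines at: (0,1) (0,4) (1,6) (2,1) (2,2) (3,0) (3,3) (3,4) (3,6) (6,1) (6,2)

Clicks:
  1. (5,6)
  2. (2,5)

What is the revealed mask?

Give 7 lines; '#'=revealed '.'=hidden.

Answer: .......
.......
.....#.
.......
...####
...####
...####

Derivation:
Click 1 (5,6) count=0: revealed 12 new [(4,3) (4,4) (4,5) (4,6) (5,3) (5,4) (5,5) (5,6) (6,3) (6,4) (6,5) (6,6)] -> total=12
Click 2 (2,5) count=3: revealed 1 new [(2,5)] -> total=13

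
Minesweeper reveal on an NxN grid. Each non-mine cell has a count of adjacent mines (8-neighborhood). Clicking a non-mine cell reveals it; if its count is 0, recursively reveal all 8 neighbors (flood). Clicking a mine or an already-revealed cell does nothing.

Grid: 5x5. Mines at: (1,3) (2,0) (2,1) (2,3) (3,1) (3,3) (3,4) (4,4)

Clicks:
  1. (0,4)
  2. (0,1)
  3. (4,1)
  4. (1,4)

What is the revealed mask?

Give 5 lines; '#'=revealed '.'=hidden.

Answer: ###.#
###.#
.....
.....
.#...

Derivation:
Click 1 (0,4) count=1: revealed 1 new [(0,4)] -> total=1
Click 2 (0,1) count=0: revealed 6 new [(0,0) (0,1) (0,2) (1,0) (1,1) (1,2)] -> total=7
Click 3 (4,1) count=1: revealed 1 new [(4,1)] -> total=8
Click 4 (1,4) count=2: revealed 1 new [(1,4)] -> total=9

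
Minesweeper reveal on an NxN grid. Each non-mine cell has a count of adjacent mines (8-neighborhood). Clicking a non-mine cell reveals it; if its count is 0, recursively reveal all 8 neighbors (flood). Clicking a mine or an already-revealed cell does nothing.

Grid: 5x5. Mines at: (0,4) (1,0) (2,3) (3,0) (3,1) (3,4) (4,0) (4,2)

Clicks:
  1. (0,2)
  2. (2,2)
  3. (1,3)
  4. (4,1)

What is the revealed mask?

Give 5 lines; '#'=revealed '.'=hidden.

Click 1 (0,2) count=0: revealed 6 new [(0,1) (0,2) (0,3) (1,1) (1,2) (1,3)] -> total=6
Click 2 (2,2) count=2: revealed 1 new [(2,2)] -> total=7
Click 3 (1,3) count=2: revealed 0 new [(none)] -> total=7
Click 4 (4,1) count=4: revealed 1 new [(4,1)] -> total=8

Answer: .###.
.###.
..#..
.....
.#...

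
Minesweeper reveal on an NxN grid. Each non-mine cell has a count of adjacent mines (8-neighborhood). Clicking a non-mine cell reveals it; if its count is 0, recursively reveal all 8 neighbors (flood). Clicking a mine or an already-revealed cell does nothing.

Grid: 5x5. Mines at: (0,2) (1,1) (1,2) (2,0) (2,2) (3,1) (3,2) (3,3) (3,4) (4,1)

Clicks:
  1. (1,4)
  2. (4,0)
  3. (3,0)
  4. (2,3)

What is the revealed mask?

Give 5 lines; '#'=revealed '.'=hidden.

Answer: ...##
...##
...##
#....
#....

Derivation:
Click 1 (1,4) count=0: revealed 6 new [(0,3) (0,4) (1,3) (1,4) (2,3) (2,4)] -> total=6
Click 2 (4,0) count=2: revealed 1 new [(4,0)] -> total=7
Click 3 (3,0) count=3: revealed 1 new [(3,0)] -> total=8
Click 4 (2,3) count=5: revealed 0 new [(none)] -> total=8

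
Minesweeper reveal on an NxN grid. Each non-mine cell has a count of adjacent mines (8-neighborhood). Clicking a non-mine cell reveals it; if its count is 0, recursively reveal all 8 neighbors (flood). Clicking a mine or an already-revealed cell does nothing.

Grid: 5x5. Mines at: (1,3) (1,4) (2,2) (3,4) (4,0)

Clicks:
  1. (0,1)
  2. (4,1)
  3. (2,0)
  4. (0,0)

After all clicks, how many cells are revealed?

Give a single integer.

Click 1 (0,1) count=0: revealed 10 new [(0,0) (0,1) (0,2) (1,0) (1,1) (1,2) (2,0) (2,1) (3,0) (3,1)] -> total=10
Click 2 (4,1) count=1: revealed 1 new [(4,1)] -> total=11
Click 3 (2,0) count=0: revealed 0 new [(none)] -> total=11
Click 4 (0,0) count=0: revealed 0 new [(none)] -> total=11

Answer: 11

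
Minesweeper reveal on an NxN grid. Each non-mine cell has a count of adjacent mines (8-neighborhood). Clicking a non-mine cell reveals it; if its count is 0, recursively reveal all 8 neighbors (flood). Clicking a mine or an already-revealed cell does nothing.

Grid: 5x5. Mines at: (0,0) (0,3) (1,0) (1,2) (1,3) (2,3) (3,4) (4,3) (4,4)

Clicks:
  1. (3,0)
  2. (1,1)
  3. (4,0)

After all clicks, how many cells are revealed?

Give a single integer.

Click 1 (3,0) count=0: revealed 9 new [(2,0) (2,1) (2,2) (3,0) (3,1) (3,2) (4,0) (4,1) (4,2)] -> total=9
Click 2 (1,1) count=3: revealed 1 new [(1,1)] -> total=10
Click 3 (4,0) count=0: revealed 0 new [(none)] -> total=10

Answer: 10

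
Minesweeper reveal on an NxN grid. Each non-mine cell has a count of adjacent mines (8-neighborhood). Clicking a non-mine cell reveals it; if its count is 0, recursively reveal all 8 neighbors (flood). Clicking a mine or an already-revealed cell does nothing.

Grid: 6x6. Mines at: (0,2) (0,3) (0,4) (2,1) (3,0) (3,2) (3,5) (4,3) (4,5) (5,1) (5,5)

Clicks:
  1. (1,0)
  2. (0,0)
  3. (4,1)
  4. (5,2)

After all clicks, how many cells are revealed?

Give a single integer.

Click 1 (1,0) count=1: revealed 1 new [(1,0)] -> total=1
Click 2 (0,0) count=0: revealed 3 new [(0,0) (0,1) (1,1)] -> total=4
Click 3 (4,1) count=3: revealed 1 new [(4,1)] -> total=5
Click 4 (5,2) count=2: revealed 1 new [(5,2)] -> total=6

Answer: 6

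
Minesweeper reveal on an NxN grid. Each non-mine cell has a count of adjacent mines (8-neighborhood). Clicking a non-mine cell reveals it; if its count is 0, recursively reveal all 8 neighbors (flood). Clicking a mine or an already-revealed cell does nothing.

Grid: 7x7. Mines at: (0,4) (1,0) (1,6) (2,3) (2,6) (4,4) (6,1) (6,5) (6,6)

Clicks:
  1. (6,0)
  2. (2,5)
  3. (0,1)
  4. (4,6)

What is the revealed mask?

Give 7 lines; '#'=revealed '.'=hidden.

Click 1 (6,0) count=1: revealed 1 new [(6,0)] -> total=1
Click 2 (2,5) count=2: revealed 1 new [(2,5)] -> total=2
Click 3 (0,1) count=1: revealed 1 new [(0,1)] -> total=3
Click 4 (4,6) count=0: revealed 6 new [(3,5) (3,6) (4,5) (4,6) (5,5) (5,6)] -> total=9

Answer: .#.....
.......
.....#.
.....##
.....##
.....##
#......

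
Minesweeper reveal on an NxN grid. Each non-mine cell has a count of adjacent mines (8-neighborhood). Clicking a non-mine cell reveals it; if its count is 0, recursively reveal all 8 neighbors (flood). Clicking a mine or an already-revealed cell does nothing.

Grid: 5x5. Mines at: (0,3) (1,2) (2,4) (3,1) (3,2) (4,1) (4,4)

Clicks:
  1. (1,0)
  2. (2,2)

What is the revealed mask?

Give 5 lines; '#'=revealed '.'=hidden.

Click 1 (1,0) count=0: revealed 6 new [(0,0) (0,1) (1,0) (1,1) (2,0) (2,1)] -> total=6
Click 2 (2,2) count=3: revealed 1 new [(2,2)] -> total=7

Answer: ##...
##...
###..
.....
.....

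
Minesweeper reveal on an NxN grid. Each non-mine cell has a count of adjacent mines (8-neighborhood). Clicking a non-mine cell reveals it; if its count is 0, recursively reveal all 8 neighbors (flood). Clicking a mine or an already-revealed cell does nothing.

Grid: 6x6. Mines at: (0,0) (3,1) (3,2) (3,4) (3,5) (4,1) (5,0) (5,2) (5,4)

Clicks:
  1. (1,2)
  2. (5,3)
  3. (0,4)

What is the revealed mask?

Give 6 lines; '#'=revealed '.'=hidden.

Click 1 (1,2) count=0: revealed 15 new [(0,1) (0,2) (0,3) (0,4) (0,5) (1,1) (1,2) (1,3) (1,4) (1,5) (2,1) (2,2) (2,3) (2,4) (2,5)] -> total=15
Click 2 (5,3) count=2: revealed 1 new [(5,3)] -> total=16
Click 3 (0,4) count=0: revealed 0 new [(none)] -> total=16

Answer: .#####
.#####
.#####
......
......
...#..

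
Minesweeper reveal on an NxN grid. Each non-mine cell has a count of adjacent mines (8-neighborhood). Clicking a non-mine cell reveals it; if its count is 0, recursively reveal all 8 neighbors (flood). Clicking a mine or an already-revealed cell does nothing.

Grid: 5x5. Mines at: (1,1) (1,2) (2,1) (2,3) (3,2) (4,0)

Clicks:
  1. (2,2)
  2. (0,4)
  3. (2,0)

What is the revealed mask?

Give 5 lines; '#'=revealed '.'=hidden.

Click 1 (2,2) count=5: revealed 1 new [(2,2)] -> total=1
Click 2 (0,4) count=0: revealed 4 new [(0,3) (0,4) (1,3) (1,4)] -> total=5
Click 3 (2,0) count=2: revealed 1 new [(2,0)] -> total=6

Answer: ...##
...##
#.#..
.....
.....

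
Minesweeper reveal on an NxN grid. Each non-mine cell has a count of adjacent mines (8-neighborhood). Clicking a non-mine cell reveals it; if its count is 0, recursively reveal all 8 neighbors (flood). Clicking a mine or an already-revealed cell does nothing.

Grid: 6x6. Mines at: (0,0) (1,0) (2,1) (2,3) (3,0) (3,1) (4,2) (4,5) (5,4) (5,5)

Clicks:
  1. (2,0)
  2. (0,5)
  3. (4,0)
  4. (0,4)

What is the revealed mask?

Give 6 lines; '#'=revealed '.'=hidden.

Answer: .#####
.#####
#...##
....##
#.....
......

Derivation:
Click 1 (2,0) count=4: revealed 1 new [(2,0)] -> total=1
Click 2 (0,5) count=0: revealed 14 new [(0,1) (0,2) (0,3) (0,4) (0,5) (1,1) (1,2) (1,3) (1,4) (1,5) (2,4) (2,5) (3,4) (3,5)] -> total=15
Click 3 (4,0) count=2: revealed 1 new [(4,0)] -> total=16
Click 4 (0,4) count=0: revealed 0 new [(none)] -> total=16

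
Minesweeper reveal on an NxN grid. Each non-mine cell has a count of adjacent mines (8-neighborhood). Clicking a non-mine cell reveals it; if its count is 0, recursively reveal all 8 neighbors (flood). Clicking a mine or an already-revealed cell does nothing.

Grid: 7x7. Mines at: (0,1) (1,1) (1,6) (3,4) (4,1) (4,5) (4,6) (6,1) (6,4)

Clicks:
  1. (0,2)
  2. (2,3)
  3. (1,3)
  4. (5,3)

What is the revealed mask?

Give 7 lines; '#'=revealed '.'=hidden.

Click 1 (0,2) count=2: revealed 1 new [(0,2)] -> total=1
Click 2 (2,3) count=1: revealed 1 new [(2,3)] -> total=2
Click 3 (1,3) count=0: revealed 10 new [(0,3) (0,4) (0,5) (1,2) (1,3) (1,4) (1,5) (2,2) (2,4) (2,5)] -> total=12
Click 4 (5,3) count=1: revealed 1 new [(5,3)] -> total=13

Answer: ..####.
..####.
..####.
.......
.......
...#...
.......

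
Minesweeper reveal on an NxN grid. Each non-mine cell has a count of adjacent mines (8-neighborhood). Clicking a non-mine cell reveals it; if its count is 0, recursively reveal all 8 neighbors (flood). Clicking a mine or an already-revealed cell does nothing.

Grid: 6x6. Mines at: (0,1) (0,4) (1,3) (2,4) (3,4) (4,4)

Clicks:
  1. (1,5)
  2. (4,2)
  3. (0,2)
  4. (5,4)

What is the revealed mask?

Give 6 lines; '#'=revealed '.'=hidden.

Click 1 (1,5) count=2: revealed 1 new [(1,5)] -> total=1
Click 2 (4,2) count=0: revealed 19 new [(1,0) (1,1) (1,2) (2,0) (2,1) (2,2) (2,3) (3,0) (3,1) (3,2) (3,3) (4,0) (4,1) (4,2) (4,3) (5,0) (5,1) (5,2) (5,3)] -> total=20
Click 3 (0,2) count=2: revealed 1 new [(0,2)] -> total=21
Click 4 (5,4) count=1: revealed 1 new [(5,4)] -> total=22

Answer: ..#...
###..#
####..
####..
####..
#####.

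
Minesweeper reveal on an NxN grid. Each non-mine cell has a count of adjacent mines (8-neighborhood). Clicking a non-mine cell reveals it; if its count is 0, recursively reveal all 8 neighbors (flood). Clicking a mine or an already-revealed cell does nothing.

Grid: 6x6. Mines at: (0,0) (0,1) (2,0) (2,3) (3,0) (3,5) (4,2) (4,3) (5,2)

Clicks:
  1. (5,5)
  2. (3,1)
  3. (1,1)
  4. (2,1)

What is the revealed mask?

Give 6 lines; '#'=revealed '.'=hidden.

Click 1 (5,5) count=0: revealed 4 new [(4,4) (4,5) (5,4) (5,5)] -> total=4
Click 2 (3,1) count=3: revealed 1 new [(3,1)] -> total=5
Click 3 (1,1) count=3: revealed 1 new [(1,1)] -> total=6
Click 4 (2,1) count=2: revealed 1 new [(2,1)] -> total=7

Answer: ......
.#....
.#....
.#....
....##
....##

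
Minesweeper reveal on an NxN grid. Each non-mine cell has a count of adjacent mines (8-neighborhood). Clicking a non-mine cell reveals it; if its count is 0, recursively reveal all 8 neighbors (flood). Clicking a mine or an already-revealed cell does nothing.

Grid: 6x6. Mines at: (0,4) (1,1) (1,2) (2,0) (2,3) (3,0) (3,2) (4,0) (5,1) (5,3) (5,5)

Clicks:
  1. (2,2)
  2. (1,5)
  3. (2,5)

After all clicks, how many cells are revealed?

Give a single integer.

Click 1 (2,2) count=4: revealed 1 new [(2,2)] -> total=1
Click 2 (1,5) count=1: revealed 1 new [(1,5)] -> total=2
Click 3 (2,5) count=0: revealed 7 new [(1,4) (2,4) (2,5) (3,4) (3,5) (4,4) (4,5)] -> total=9

Answer: 9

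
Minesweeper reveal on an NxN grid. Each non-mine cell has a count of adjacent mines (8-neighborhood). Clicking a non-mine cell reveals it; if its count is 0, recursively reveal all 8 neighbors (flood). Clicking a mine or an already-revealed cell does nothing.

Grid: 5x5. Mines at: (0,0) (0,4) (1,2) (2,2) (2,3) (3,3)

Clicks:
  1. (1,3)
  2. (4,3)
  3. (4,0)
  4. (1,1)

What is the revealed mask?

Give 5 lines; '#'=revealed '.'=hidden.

Answer: .....
##.#.
##...
###..
####.

Derivation:
Click 1 (1,3) count=4: revealed 1 new [(1,3)] -> total=1
Click 2 (4,3) count=1: revealed 1 new [(4,3)] -> total=2
Click 3 (4,0) count=0: revealed 10 new [(1,0) (1,1) (2,0) (2,1) (3,0) (3,1) (3,2) (4,0) (4,1) (4,2)] -> total=12
Click 4 (1,1) count=3: revealed 0 new [(none)] -> total=12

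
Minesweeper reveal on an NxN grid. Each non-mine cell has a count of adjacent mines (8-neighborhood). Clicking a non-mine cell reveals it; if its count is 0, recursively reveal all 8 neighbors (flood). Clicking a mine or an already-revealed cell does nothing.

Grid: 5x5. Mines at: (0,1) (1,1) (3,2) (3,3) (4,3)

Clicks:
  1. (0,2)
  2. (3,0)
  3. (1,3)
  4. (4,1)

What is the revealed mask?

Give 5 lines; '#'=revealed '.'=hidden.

Answer: ..###
..###
#####
##...
##...

Derivation:
Click 1 (0,2) count=2: revealed 1 new [(0,2)] -> total=1
Click 2 (3,0) count=0: revealed 6 new [(2,0) (2,1) (3,0) (3,1) (4,0) (4,1)] -> total=7
Click 3 (1,3) count=0: revealed 8 new [(0,3) (0,4) (1,2) (1,3) (1,4) (2,2) (2,3) (2,4)] -> total=15
Click 4 (4,1) count=1: revealed 0 new [(none)] -> total=15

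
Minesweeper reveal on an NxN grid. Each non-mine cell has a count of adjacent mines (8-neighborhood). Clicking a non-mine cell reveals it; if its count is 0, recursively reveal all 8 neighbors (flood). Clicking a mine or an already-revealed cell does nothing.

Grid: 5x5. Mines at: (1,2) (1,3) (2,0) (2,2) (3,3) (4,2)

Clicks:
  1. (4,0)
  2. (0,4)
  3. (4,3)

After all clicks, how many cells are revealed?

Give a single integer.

Click 1 (4,0) count=0: revealed 4 new [(3,0) (3,1) (4,0) (4,1)] -> total=4
Click 2 (0,4) count=1: revealed 1 new [(0,4)] -> total=5
Click 3 (4,3) count=2: revealed 1 new [(4,3)] -> total=6

Answer: 6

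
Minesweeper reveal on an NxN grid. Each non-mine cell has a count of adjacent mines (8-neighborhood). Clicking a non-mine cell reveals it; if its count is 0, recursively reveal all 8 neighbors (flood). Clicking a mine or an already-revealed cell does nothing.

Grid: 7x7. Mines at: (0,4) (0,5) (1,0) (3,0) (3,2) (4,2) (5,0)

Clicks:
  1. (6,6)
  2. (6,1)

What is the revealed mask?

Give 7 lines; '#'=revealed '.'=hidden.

Click 1 (6,6) count=0: revealed 28 new [(1,3) (1,4) (1,5) (1,6) (2,3) (2,4) (2,5) (2,6) (3,3) (3,4) (3,5) (3,6) (4,3) (4,4) (4,5) (4,6) (5,1) (5,2) (5,3) (5,4) (5,5) (5,6) (6,1) (6,2) (6,3) (6,4) (6,5) (6,6)] -> total=28
Click 2 (6,1) count=1: revealed 0 new [(none)] -> total=28

Answer: .......
...####
...####
...####
...####
.######
.######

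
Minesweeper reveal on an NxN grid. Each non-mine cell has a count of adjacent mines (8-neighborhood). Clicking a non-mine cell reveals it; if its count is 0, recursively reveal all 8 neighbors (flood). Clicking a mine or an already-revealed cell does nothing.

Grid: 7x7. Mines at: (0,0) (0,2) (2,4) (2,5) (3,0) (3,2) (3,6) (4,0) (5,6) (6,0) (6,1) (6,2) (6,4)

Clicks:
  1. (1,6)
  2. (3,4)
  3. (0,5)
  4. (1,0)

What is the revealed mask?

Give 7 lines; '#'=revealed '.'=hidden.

Answer: ...####
#..####
.......
....#..
.......
.......
.......

Derivation:
Click 1 (1,6) count=1: revealed 1 new [(1,6)] -> total=1
Click 2 (3,4) count=2: revealed 1 new [(3,4)] -> total=2
Click 3 (0,5) count=0: revealed 7 new [(0,3) (0,4) (0,5) (0,6) (1,3) (1,4) (1,5)] -> total=9
Click 4 (1,0) count=1: revealed 1 new [(1,0)] -> total=10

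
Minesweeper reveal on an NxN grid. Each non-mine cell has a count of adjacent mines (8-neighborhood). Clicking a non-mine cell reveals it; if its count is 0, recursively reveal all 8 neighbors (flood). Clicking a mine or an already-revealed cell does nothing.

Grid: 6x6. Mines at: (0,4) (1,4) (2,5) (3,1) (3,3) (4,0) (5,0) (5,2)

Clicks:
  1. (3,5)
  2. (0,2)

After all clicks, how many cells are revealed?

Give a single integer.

Answer: 13

Derivation:
Click 1 (3,5) count=1: revealed 1 new [(3,5)] -> total=1
Click 2 (0,2) count=0: revealed 12 new [(0,0) (0,1) (0,2) (0,3) (1,0) (1,1) (1,2) (1,3) (2,0) (2,1) (2,2) (2,3)] -> total=13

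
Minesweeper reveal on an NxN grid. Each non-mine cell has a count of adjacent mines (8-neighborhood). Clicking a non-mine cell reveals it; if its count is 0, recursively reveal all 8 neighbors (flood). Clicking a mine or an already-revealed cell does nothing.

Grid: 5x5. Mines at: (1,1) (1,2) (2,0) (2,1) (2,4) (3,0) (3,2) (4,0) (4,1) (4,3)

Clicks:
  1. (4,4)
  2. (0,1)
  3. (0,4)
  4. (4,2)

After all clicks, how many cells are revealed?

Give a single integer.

Click 1 (4,4) count=1: revealed 1 new [(4,4)] -> total=1
Click 2 (0,1) count=2: revealed 1 new [(0,1)] -> total=2
Click 3 (0,4) count=0: revealed 4 new [(0,3) (0,4) (1,3) (1,4)] -> total=6
Click 4 (4,2) count=3: revealed 1 new [(4,2)] -> total=7

Answer: 7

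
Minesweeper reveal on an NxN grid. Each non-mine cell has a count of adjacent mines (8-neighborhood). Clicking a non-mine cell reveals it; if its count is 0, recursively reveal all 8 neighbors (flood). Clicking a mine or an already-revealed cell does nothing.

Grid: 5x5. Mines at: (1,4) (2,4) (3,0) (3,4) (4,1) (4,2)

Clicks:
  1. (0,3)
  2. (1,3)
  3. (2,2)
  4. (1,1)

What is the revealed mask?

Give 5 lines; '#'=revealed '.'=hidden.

Click 1 (0,3) count=1: revealed 1 new [(0,3)] -> total=1
Click 2 (1,3) count=2: revealed 1 new [(1,3)] -> total=2
Click 3 (2,2) count=0: revealed 13 new [(0,0) (0,1) (0,2) (1,0) (1,1) (1,2) (2,0) (2,1) (2,2) (2,3) (3,1) (3,2) (3,3)] -> total=15
Click 4 (1,1) count=0: revealed 0 new [(none)] -> total=15

Answer: ####.
####.
####.
.###.
.....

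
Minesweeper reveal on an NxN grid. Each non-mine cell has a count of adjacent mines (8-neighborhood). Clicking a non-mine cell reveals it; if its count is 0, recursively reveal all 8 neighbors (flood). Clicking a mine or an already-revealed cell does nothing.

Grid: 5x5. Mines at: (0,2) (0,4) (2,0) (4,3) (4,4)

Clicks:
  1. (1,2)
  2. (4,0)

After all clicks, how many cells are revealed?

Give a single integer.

Answer: 7

Derivation:
Click 1 (1,2) count=1: revealed 1 new [(1,2)] -> total=1
Click 2 (4,0) count=0: revealed 6 new [(3,0) (3,1) (3,2) (4,0) (4,1) (4,2)] -> total=7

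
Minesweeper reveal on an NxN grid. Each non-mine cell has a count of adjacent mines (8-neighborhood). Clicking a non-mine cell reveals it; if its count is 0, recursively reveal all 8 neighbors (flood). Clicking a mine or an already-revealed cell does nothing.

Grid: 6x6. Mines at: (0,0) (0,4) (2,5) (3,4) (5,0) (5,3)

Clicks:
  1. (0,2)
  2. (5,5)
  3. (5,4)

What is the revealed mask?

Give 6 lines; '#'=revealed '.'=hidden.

Answer: .###..
####..
####..
####..
######
....##

Derivation:
Click 1 (0,2) count=0: revealed 19 new [(0,1) (0,2) (0,3) (1,0) (1,1) (1,2) (1,3) (2,0) (2,1) (2,2) (2,3) (3,0) (3,1) (3,2) (3,3) (4,0) (4,1) (4,2) (4,3)] -> total=19
Click 2 (5,5) count=0: revealed 4 new [(4,4) (4,5) (5,4) (5,5)] -> total=23
Click 3 (5,4) count=1: revealed 0 new [(none)] -> total=23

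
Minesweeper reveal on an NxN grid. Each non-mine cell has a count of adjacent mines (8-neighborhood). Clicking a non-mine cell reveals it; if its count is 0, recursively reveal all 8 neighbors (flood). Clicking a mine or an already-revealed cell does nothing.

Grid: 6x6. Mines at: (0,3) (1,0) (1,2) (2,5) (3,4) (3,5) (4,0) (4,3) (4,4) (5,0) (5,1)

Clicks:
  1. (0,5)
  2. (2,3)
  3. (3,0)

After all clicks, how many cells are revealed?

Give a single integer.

Answer: 6

Derivation:
Click 1 (0,5) count=0: revealed 4 new [(0,4) (0,5) (1,4) (1,5)] -> total=4
Click 2 (2,3) count=2: revealed 1 new [(2,3)] -> total=5
Click 3 (3,0) count=1: revealed 1 new [(3,0)] -> total=6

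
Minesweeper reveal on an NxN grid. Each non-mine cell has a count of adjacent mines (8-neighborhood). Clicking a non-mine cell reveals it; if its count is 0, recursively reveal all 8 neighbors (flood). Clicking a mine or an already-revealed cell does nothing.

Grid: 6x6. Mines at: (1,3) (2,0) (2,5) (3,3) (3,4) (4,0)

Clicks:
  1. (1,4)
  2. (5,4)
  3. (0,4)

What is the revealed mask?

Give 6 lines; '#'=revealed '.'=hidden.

Click 1 (1,4) count=2: revealed 1 new [(1,4)] -> total=1
Click 2 (5,4) count=0: revealed 10 new [(4,1) (4,2) (4,3) (4,4) (4,5) (5,1) (5,2) (5,3) (5,4) (5,5)] -> total=11
Click 3 (0,4) count=1: revealed 1 new [(0,4)] -> total=12

Answer: ....#.
....#.
......
......
.#####
.#####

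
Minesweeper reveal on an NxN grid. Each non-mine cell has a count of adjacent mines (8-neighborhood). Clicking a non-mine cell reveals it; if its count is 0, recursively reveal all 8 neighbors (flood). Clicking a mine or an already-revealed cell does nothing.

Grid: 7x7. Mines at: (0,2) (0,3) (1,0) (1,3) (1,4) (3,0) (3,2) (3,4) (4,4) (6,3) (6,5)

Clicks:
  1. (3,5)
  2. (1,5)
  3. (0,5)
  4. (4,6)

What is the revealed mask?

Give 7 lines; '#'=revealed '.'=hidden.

Answer: .....##
.....##
.....##
.....##
.....##
.....##
.......

Derivation:
Click 1 (3,5) count=2: revealed 1 new [(3,5)] -> total=1
Click 2 (1,5) count=1: revealed 1 new [(1,5)] -> total=2
Click 3 (0,5) count=1: revealed 1 new [(0,5)] -> total=3
Click 4 (4,6) count=0: revealed 9 new [(0,6) (1,6) (2,5) (2,6) (3,6) (4,5) (4,6) (5,5) (5,6)] -> total=12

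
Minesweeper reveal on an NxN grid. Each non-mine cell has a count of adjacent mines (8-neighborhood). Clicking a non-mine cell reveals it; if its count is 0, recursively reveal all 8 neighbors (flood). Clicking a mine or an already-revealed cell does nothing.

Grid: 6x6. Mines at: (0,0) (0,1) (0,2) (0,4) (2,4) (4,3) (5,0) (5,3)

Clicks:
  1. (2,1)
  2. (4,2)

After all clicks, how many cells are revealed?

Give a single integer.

Click 1 (2,1) count=0: revealed 15 new [(1,0) (1,1) (1,2) (1,3) (2,0) (2,1) (2,2) (2,3) (3,0) (3,1) (3,2) (3,3) (4,0) (4,1) (4,2)] -> total=15
Click 2 (4,2) count=2: revealed 0 new [(none)] -> total=15

Answer: 15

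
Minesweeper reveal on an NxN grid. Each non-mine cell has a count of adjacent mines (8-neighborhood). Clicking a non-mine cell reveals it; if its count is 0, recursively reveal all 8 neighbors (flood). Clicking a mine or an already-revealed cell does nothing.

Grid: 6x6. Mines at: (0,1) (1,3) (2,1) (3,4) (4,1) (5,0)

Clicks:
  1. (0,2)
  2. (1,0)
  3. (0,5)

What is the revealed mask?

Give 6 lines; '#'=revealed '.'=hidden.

Click 1 (0,2) count=2: revealed 1 new [(0,2)] -> total=1
Click 2 (1,0) count=2: revealed 1 new [(1,0)] -> total=2
Click 3 (0,5) count=0: revealed 6 new [(0,4) (0,5) (1,4) (1,5) (2,4) (2,5)] -> total=8

Answer: ..#.##
#...##
....##
......
......
......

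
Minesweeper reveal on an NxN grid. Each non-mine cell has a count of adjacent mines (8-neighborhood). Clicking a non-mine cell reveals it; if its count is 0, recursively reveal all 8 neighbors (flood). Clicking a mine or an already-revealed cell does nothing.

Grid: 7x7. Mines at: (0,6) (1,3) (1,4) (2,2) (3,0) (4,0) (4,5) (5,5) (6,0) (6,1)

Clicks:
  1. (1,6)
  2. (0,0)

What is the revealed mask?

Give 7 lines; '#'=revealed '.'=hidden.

Click 1 (1,6) count=1: revealed 1 new [(1,6)] -> total=1
Click 2 (0,0) count=0: revealed 8 new [(0,0) (0,1) (0,2) (1,0) (1,1) (1,2) (2,0) (2,1)] -> total=9

Answer: ###....
###...#
##.....
.......
.......
.......
.......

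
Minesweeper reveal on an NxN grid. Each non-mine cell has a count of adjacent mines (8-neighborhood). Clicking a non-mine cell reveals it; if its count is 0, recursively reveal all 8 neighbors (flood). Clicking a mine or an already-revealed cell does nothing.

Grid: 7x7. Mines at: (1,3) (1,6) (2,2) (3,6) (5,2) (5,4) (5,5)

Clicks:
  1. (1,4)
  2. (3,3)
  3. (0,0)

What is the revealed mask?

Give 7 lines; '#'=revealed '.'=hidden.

Answer: ###....
###.#..
##.....
##.#...
##.....
##.....
##.....

Derivation:
Click 1 (1,4) count=1: revealed 1 new [(1,4)] -> total=1
Click 2 (3,3) count=1: revealed 1 new [(3,3)] -> total=2
Click 3 (0,0) count=0: revealed 16 new [(0,0) (0,1) (0,2) (1,0) (1,1) (1,2) (2,0) (2,1) (3,0) (3,1) (4,0) (4,1) (5,0) (5,1) (6,0) (6,1)] -> total=18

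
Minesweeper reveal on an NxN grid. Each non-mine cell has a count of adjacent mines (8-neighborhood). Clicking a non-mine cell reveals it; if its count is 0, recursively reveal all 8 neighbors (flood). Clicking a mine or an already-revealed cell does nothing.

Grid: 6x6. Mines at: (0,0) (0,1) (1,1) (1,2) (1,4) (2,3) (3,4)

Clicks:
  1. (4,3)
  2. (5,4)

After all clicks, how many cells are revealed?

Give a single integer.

Click 1 (4,3) count=1: revealed 1 new [(4,3)] -> total=1
Click 2 (5,4) count=0: revealed 18 new [(2,0) (2,1) (2,2) (3,0) (3,1) (3,2) (3,3) (4,0) (4,1) (4,2) (4,4) (4,5) (5,0) (5,1) (5,2) (5,3) (5,4) (5,5)] -> total=19

Answer: 19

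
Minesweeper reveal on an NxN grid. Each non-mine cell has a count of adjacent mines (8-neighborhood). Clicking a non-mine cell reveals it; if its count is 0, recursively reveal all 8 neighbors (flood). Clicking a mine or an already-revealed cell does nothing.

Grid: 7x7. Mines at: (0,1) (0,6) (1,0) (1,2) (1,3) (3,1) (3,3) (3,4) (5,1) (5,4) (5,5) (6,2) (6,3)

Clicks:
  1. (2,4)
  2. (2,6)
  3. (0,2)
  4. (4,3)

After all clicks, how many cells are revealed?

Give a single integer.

Click 1 (2,4) count=3: revealed 1 new [(2,4)] -> total=1
Click 2 (2,6) count=0: revealed 8 new [(1,5) (1,6) (2,5) (2,6) (3,5) (3,6) (4,5) (4,6)] -> total=9
Click 3 (0,2) count=3: revealed 1 new [(0,2)] -> total=10
Click 4 (4,3) count=3: revealed 1 new [(4,3)] -> total=11

Answer: 11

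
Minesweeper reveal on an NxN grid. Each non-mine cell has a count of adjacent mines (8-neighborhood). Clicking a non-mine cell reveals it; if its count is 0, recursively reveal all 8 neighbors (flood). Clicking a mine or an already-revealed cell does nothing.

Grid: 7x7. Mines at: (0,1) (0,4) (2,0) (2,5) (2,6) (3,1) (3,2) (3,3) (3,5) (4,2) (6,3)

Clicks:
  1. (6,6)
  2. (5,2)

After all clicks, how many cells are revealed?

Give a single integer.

Click 1 (6,6) count=0: revealed 9 new [(4,4) (4,5) (4,6) (5,4) (5,5) (5,6) (6,4) (6,5) (6,6)] -> total=9
Click 2 (5,2) count=2: revealed 1 new [(5,2)] -> total=10

Answer: 10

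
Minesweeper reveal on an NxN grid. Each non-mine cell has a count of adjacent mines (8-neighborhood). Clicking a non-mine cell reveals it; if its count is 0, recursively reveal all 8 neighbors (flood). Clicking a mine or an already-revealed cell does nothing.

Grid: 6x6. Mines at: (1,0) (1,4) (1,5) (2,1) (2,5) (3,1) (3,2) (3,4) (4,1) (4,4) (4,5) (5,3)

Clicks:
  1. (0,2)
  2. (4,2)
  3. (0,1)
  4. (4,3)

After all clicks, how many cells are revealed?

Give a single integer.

Click 1 (0,2) count=0: revealed 6 new [(0,1) (0,2) (0,3) (1,1) (1,2) (1,3)] -> total=6
Click 2 (4,2) count=4: revealed 1 new [(4,2)] -> total=7
Click 3 (0,1) count=1: revealed 0 new [(none)] -> total=7
Click 4 (4,3) count=4: revealed 1 new [(4,3)] -> total=8

Answer: 8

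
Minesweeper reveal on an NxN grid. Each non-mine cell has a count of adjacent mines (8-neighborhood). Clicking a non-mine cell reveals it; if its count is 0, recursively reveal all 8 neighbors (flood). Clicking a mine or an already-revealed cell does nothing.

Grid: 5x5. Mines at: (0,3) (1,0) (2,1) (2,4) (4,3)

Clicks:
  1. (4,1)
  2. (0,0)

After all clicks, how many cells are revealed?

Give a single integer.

Answer: 7

Derivation:
Click 1 (4,1) count=0: revealed 6 new [(3,0) (3,1) (3,2) (4,0) (4,1) (4,2)] -> total=6
Click 2 (0,0) count=1: revealed 1 new [(0,0)] -> total=7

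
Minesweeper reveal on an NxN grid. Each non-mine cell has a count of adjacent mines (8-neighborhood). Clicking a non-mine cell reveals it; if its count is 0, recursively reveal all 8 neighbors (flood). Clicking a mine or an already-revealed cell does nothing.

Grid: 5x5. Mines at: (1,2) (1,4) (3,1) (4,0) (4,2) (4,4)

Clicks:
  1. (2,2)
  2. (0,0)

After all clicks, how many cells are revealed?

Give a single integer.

Answer: 7

Derivation:
Click 1 (2,2) count=2: revealed 1 new [(2,2)] -> total=1
Click 2 (0,0) count=0: revealed 6 new [(0,0) (0,1) (1,0) (1,1) (2,0) (2,1)] -> total=7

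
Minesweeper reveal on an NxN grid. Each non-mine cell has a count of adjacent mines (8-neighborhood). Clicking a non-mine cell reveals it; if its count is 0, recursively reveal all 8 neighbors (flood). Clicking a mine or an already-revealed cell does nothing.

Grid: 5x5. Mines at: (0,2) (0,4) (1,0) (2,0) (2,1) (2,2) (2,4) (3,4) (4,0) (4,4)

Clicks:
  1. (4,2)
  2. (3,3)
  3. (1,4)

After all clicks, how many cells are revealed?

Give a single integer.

Answer: 7

Derivation:
Click 1 (4,2) count=0: revealed 6 new [(3,1) (3,2) (3,3) (4,1) (4,2) (4,3)] -> total=6
Click 2 (3,3) count=4: revealed 0 new [(none)] -> total=6
Click 3 (1,4) count=2: revealed 1 new [(1,4)] -> total=7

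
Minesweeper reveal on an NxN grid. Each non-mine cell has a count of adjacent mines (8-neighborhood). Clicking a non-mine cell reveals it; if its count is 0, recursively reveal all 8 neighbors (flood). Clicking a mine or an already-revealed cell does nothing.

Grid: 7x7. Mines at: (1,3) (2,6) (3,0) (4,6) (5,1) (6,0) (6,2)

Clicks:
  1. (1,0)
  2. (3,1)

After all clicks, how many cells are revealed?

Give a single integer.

Answer: 10

Derivation:
Click 1 (1,0) count=0: revealed 9 new [(0,0) (0,1) (0,2) (1,0) (1,1) (1,2) (2,0) (2,1) (2,2)] -> total=9
Click 2 (3,1) count=1: revealed 1 new [(3,1)] -> total=10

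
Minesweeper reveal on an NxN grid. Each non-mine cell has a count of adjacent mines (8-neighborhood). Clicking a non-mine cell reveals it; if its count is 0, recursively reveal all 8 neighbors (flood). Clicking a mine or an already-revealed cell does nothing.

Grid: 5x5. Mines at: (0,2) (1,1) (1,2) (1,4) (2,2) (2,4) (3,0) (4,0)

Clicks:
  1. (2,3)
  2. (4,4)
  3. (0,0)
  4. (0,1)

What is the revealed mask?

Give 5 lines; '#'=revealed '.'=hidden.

Click 1 (2,3) count=4: revealed 1 new [(2,3)] -> total=1
Click 2 (4,4) count=0: revealed 8 new [(3,1) (3,2) (3,3) (3,4) (4,1) (4,2) (4,3) (4,4)] -> total=9
Click 3 (0,0) count=1: revealed 1 new [(0,0)] -> total=10
Click 4 (0,1) count=3: revealed 1 new [(0,1)] -> total=11

Answer: ##...
.....
...#.
.####
.####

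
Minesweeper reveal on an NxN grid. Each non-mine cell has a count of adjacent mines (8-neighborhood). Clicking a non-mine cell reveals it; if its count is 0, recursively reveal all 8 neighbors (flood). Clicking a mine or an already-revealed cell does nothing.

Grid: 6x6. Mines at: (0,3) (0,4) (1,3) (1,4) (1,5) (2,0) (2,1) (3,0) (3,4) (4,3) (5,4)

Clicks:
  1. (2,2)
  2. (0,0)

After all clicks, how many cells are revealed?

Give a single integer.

Answer: 7

Derivation:
Click 1 (2,2) count=2: revealed 1 new [(2,2)] -> total=1
Click 2 (0,0) count=0: revealed 6 new [(0,0) (0,1) (0,2) (1,0) (1,1) (1,2)] -> total=7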